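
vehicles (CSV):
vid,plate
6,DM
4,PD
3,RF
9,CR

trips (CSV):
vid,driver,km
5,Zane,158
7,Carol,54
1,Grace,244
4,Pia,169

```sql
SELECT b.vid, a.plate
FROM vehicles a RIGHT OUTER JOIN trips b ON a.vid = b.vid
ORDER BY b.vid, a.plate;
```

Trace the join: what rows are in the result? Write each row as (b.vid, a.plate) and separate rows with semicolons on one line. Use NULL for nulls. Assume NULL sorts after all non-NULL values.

(1, NULL); (4, PD); (5, NULL); (7, NULL)

RIGHT JOIN keeps every row from `trips`; unmatched rows get NULL for `vehicles`'s columns.
Matching on a.vid = b.vid.
Matched pairs: 1; unmatched b rows kept: 3.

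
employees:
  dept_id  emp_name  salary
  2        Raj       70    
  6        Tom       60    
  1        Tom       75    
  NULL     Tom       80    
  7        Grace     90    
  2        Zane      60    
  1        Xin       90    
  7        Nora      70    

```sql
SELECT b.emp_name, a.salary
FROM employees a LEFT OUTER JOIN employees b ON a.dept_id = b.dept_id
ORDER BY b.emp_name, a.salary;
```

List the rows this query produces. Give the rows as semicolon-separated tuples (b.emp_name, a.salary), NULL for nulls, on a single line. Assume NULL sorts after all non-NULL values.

LEFT JOIN keeps every row from `employees a`; unmatched rows get NULL for `employees b`'s columns.
Matching on a.dept_id = b.dept_id. A NULL in a compared column never satisfies the condition.
- a row (dept_id=2): matches 2 b row(s) → 2 output row(s).
- a row (dept_id=6): matches 1 b row(s) → 1 output row(s).
- a row (dept_id=1): matches 2 b row(s) → 2 output row(s).
- a row (dept_id=NULL): no match → kept, b columns NULL.
- a row (dept_id=7): matches 2 b row(s) → 2 output row(s).
- a row (dept_id=2): matches 2 b row(s) → 2 output row(s).
- a row (dept_id=1): matches 2 b row(s) → 2 output row(s).
- a row (dept_id=7): matches 2 b row(s) → 2 output row(s).

(Grace, 70); (Grace, 90); (Nora, 70); (Nora, 90); (Raj, 60); (Raj, 70); (Tom, 60); (Tom, 75); (Tom, 90); (Xin, 75); (Xin, 90); (Zane, 60); (Zane, 70); (NULL, 80)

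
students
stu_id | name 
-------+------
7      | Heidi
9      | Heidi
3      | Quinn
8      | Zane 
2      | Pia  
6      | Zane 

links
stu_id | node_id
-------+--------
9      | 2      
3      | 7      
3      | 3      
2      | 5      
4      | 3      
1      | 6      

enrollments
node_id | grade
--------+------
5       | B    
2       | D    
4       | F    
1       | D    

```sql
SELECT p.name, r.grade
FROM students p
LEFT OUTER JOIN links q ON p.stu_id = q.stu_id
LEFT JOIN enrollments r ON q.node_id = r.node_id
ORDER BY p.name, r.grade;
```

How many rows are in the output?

Step 1 — p LEFT JOIN q on stu_id → 7 row(s).
Then LEFT JOIN `enrollments r` on node_id: each of those 7 rows is kept; rows whose q.node_id has no match in r get NULL for r's columns.
Result: 7 row(s).

7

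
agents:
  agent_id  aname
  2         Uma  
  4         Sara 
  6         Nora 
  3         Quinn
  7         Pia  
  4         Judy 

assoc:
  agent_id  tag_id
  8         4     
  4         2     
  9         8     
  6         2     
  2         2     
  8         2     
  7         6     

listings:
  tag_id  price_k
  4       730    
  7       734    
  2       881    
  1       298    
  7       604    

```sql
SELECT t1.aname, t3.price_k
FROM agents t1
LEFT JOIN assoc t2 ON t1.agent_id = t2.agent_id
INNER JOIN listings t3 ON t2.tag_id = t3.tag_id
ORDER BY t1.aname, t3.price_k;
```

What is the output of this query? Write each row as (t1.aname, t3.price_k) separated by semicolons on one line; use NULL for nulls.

(Judy, 881); (Nora, 881); (Sara, 881); (Uma, 881)

Evaluate left to right. First `agents t1 LEFT JOIN assoc t2` on agent_id: 6 row(s).
Then INNER JOIN `listings t3` on tag_id: keep only rows whose t2.tag_id appears in t3.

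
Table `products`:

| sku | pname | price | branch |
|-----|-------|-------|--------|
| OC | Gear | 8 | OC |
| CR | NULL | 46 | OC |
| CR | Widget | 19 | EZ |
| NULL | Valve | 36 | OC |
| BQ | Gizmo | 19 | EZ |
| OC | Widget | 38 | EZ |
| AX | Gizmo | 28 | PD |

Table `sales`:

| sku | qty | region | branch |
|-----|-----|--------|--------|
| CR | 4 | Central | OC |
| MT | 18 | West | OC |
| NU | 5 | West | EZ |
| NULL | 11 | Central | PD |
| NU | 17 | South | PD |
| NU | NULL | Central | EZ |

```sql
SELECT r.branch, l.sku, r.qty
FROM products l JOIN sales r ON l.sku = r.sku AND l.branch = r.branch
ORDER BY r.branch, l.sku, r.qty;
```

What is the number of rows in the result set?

1

INNER JOIN keeps only pairs where the ON condition holds.
Matching on l.sku = r.sku AND l.branch = r.branch. A NULL in a compared column never satisfies the condition.
- l[0] sku=OC, branch=OC → no match; dropped.
- l[1] sku=CR, branch=OC → 1 match(es) in r → 1 row(s).
- l[2] sku=CR, branch=EZ → no match; dropped.
- l[3] sku=NULL, branch=OC → no match; dropped.
- l[4] sku=BQ, branch=EZ → no match; dropped.
- l[5] sku=OC, branch=EZ → no match; dropped.
- l[6] sku=AX, branch=PD → no match; dropped.
Total: 1 rows.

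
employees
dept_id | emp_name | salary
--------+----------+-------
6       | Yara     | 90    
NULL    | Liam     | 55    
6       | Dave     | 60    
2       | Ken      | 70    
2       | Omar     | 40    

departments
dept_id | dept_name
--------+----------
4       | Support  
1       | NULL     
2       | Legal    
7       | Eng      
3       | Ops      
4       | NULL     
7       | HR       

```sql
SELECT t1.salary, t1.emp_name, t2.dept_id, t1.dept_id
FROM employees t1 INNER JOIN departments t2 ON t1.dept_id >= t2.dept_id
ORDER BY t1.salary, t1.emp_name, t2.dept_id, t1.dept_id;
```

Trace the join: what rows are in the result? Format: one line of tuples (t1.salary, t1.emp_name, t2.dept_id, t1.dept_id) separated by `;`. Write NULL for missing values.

(40, Omar, 1, 2); (40, Omar, 2, 2); (60, Dave, 1, 6); (60, Dave, 2, 6); (60, Dave, 3, 6); (60, Dave, 4, 6); (60, Dave, 4, 6); (70, Ken, 1, 2); (70, Ken, 2, 2); (90, Yara, 1, 6); (90, Yara, 2, 6); (90, Yara, 3, 6); (90, Yara, 4, 6); (90, Yara, 4, 6)

INNER JOIN keeps only pairs where the ON condition holds.
Matching on t1.dept_id >= t2.dept_id. A NULL in a compared column never satisfies the condition.
- t1 (dept_id=6) pairs with 5 row(s) of t2.
- t1 (dept_id=NULL) has no partner → excluded.
- t1 (dept_id=6) pairs with 5 row(s) of t2.
- t1 (dept_id=2) pairs with 2 row(s) of t2.
- t1 (dept_id=2) pairs with 2 row(s) of t2.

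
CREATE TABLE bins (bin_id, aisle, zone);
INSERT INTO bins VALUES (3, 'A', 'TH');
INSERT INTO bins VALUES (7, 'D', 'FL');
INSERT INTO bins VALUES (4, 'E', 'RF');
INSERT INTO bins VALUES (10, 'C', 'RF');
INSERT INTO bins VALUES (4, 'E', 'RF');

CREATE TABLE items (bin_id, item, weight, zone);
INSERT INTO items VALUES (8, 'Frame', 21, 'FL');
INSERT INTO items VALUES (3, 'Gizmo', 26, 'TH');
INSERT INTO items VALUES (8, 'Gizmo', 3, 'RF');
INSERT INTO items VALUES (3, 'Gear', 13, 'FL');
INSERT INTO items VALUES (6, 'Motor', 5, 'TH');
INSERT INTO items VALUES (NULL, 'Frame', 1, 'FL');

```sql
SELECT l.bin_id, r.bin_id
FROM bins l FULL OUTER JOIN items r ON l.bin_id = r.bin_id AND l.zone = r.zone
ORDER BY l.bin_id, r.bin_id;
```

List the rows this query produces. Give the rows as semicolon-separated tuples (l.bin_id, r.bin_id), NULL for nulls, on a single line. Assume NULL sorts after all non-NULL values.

(3, 3); (4, NULL); (4, NULL); (7, NULL); (10, NULL); (NULL, 3); (NULL, 6); (NULL, 8); (NULL, 8); (NULL, NULL)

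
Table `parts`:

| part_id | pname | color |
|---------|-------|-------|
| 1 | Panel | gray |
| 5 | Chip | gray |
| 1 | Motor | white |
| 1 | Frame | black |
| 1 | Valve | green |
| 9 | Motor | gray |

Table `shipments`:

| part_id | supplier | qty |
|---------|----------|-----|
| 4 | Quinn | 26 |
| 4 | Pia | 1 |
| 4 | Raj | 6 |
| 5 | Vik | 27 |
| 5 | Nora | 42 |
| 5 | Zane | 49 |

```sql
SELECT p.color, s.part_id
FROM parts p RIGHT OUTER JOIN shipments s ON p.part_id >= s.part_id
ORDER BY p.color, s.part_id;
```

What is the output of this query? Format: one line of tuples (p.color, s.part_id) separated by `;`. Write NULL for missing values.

(gray, 4); (gray, 4); (gray, 4); (gray, 4); (gray, 4); (gray, 4); (gray, 5); (gray, 5); (gray, 5); (gray, 5); (gray, 5); (gray, 5)

RIGHT JOIN keeps every row from `shipments`; unmatched rows get NULL for `parts`'s columns.
Matching on p.part_id >= s.part_id.
Matched pairs: 12; unmatched s rows kept: 0.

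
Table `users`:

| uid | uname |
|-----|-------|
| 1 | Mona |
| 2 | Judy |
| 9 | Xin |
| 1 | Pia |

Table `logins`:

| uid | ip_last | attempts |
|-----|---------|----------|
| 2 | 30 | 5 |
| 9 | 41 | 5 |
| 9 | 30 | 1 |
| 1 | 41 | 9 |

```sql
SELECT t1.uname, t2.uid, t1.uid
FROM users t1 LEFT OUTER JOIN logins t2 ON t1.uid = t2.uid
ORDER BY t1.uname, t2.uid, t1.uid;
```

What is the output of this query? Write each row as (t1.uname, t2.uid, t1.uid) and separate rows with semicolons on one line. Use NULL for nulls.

LEFT JOIN keeps every row from `users`; unmatched rows get NULL for `logins`'s columns.
Matching on t1.uid = t2.uid.
Matched pairs: 5; unmatched t1 rows kept: 0.

(Judy, 2, 2); (Mona, 1, 1); (Pia, 1, 1); (Xin, 9, 9); (Xin, 9, 9)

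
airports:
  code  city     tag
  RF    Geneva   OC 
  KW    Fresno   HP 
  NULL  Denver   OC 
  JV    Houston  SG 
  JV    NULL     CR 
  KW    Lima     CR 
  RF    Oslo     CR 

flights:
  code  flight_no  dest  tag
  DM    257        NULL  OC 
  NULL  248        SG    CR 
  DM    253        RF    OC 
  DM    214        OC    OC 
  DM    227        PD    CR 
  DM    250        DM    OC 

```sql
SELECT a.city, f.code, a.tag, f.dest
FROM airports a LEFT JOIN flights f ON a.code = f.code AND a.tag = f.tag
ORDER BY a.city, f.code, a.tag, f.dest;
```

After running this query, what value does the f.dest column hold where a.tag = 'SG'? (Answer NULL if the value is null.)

LEFT JOIN keeps every row from `airports`; unmatched rows get NULL for `flights`'s columns.
Matching on a.code = f.code AND a.tag = f.tag. A NULL in a compared column never satisfies the condition.
Matched pairs: 0; unmatched a rows kept: 7.

NULL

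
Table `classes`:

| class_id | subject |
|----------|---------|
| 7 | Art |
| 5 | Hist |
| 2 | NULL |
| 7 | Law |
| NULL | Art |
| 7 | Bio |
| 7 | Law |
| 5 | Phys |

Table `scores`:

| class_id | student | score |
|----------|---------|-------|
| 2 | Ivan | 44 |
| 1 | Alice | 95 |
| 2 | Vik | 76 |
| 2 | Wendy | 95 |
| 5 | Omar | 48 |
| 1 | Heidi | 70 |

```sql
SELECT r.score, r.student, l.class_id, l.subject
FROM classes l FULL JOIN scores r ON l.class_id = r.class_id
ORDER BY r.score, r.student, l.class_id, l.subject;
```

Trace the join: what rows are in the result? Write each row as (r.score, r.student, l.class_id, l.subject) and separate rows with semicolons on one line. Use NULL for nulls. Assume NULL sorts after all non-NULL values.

FULL OUTER JOIN keeps every row from both sides; unmatched rows get NULL for the other side's columns.
Matching on l.class_id = r.class_id. A NULL in a compared column never satisfies the condition.
Matched pairs: 5; unmatched l rows kept: 5; unmatched r rows kept: 2.

(44, Ivan, 2, NULL); (48, Omar, 5, Hist); (48, Omar, 5, Phys); (70, Heidi, NULL, NULL); (76, Vik, 2, NULL); (95, Alice, NULL, NULL); (95, Wendy, 2, NULL); (NULL, NULL, 7, Art); (NULL, NULL, 7, Bio); (NULL, NULL, 7, Law); (NULL, NULL, 7, Law); (NULL, NULL, NULL, Art)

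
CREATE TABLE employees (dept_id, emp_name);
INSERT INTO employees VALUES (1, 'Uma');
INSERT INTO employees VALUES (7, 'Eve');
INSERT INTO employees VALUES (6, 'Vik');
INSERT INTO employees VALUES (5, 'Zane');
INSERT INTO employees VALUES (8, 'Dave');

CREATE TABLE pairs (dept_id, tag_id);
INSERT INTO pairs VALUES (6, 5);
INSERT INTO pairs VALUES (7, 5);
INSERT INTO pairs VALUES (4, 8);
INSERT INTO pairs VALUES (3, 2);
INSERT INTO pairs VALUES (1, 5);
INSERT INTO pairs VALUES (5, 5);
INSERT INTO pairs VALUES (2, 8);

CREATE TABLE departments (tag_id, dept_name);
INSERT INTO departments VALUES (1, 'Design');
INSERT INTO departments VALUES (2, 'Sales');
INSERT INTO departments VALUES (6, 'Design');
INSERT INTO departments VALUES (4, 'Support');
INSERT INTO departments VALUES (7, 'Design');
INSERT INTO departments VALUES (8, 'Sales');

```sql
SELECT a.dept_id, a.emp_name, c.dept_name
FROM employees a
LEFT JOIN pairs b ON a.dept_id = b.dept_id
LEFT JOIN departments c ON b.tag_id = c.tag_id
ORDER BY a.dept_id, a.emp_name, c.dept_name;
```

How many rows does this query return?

5

Joins associate left-to-right: employees LEFT JOIN pairs on dept_id gives 5 intermediate row(s).
Then LEFT JOIN `departments c` on tag_id: each of those 5 rows is kept; rows whose b.tag_id has no match in c get NULL for c's columns.
Result: 5 row(s).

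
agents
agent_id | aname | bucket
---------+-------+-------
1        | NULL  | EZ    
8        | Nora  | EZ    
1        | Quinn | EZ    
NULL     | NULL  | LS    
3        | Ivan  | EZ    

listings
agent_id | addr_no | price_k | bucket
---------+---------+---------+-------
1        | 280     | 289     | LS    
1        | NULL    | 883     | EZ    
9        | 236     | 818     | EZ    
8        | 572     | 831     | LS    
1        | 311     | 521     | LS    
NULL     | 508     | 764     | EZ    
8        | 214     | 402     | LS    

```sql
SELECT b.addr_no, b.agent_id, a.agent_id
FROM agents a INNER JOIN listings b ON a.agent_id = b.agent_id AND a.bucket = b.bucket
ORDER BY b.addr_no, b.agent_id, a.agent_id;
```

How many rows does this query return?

2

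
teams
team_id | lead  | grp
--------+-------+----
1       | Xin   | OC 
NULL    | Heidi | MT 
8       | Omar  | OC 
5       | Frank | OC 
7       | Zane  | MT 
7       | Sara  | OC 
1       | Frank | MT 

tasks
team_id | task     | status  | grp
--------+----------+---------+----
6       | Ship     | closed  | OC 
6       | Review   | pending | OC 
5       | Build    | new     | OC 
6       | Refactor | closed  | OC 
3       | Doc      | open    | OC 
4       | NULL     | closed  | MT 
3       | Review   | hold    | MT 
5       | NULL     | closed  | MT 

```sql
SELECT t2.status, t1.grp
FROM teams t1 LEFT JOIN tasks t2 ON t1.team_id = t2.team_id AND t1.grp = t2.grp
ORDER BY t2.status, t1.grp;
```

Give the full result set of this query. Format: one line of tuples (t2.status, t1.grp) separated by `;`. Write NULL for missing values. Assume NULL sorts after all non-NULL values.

LEFT JOIN keeps every row from `teams`; unmatched rows get NULL for `tasks`'s columns.
Matching on t1.team_id = t2.team_id AND t1.grp = t2.grp. A NULL in a compared column never satisfies the condition.
- t1 row (team_id=1, grp=OC): no match → kept, t2 columns NULL.
- t1 row (team_id=NULL, grp=MT): no match → kept, t2 columns NULL.
- t1 row (team_id=8, grp=OC): no match → kept, t2 columns NULL.
- t1 row (team_id=5, grp=OC): matches 1 t2 row(s) → 1 output row(s).
- t1 row (team_id=7, grp=MT): no match → kept, t2 columns NULL.
- t1 row (team_id=7, grp=OC): no match → kept, t2 columns NULL.
- t1 row (team_id=1, grp=MT): no match → kept, t2 columns NULL.
After projecting and ordering:
t2.status | t1.grp
new | OC
NULL | MT
NULL | MT
NULL | MT
NULL | OC
NULL | OC
NULL | OC

(new, OC); (NULL, MT); (NULL, MT); (NULL, MT); (NULL, OC); (NULL, OC); (NULL, OC)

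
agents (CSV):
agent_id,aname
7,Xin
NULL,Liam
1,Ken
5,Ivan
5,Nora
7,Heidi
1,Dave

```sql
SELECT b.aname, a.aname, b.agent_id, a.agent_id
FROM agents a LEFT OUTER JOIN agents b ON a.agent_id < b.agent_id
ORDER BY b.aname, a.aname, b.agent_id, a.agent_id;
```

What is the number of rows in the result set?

LEFT JOIN keeps every row from `agents a`; unmatched rows get NULL for `agents b`'s columns.
Matching on a.agent_id < b.agent_id. A NULL in a compared column never satisfies the condition.
Matched pairs: 12; unmatched a rows kept: 3.
Total: 12 matched + 3 padded = 15 rows.

15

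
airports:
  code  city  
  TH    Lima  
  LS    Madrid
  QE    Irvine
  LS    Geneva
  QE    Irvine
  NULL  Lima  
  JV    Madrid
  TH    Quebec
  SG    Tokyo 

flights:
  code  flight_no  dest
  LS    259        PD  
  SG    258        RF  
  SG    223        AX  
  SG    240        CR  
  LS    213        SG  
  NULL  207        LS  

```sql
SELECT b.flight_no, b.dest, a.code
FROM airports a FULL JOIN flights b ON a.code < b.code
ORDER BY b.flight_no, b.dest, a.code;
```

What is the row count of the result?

FULL OUTER JOIN keeps every row from both sides; unmatched rows get NULL for the other side's columns.
Matching on a.code < b.code. A NULL in a compared column never satisfies the condition.
Matched pairs: 17; unmatched a rows kept: 4; unmatched b rows kept: 1.
Total: 17 matched + 5 padded = 22 rows.

22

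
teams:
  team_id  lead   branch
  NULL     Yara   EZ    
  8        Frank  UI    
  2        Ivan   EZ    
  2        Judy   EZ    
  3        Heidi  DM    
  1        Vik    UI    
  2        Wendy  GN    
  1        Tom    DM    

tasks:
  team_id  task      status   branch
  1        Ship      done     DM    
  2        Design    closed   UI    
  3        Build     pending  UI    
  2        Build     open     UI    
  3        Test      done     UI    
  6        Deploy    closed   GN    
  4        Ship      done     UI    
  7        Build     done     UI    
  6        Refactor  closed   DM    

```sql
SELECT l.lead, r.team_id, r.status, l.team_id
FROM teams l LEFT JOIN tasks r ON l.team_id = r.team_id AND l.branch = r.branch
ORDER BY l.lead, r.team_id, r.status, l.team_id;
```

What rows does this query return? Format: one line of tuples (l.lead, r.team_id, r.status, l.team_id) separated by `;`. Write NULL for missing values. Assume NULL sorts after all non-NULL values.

LEFT JOIN keeps every row from `teams`; unmatched rows get NULL for `tasks`'s columns.
Matching on l.team_id = r.team_id AND l.branch = r.branch. A NULL in a compared column never satisfies the condition.
Matched pairs: 1; unmatched l rows kept: 7.

(Frank, NULL, NULL, 8); (Heidi, NULL, NULL, 3); (Ivan, NULL, NULL, 2); (Judy, NULL, NULL, 2); (Tom, 1, done, 1); (Vik, NULL, NULL, 1); (Wendy, NULL, NULL, 2); (Yara, NULL, NULL, NULL)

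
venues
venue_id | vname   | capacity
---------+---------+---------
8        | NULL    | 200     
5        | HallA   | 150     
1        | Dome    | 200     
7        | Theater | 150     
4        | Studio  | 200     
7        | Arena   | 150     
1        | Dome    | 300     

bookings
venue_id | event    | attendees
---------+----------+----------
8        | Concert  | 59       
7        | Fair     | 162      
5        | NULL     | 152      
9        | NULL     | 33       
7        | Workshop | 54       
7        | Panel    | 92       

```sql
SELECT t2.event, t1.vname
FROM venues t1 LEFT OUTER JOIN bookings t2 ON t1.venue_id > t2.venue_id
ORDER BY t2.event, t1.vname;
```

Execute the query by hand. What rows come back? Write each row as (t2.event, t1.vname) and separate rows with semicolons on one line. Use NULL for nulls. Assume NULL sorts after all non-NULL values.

(Fair, NULL); (Panel, NULL); (Workshop, NULL); (NULL, Arena); (NULL, Dome); (NULL, Dome); (NULL, HallA); (NULL, Studio); (NULL, Theater); (NULL, NULL)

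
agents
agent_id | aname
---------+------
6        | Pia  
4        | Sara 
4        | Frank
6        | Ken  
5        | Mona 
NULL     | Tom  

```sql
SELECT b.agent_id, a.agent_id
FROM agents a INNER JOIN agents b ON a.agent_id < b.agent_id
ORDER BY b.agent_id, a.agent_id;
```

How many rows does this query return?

INNER JOIN keeps only pairs where the ON condition holds.
Matching on a.agent_id < b.agent_id. A NULL in a compared column never satisfies the condition.
- a[0] agent_id=6 → no match; dropped.
- a[1] agent_id=4 → 3 match(es) in b → 3 row(s).
- a[2] agent_id=4 → 3 match(es) in b → 3 row(s).
- a[3] agent_id=6 → no match; dropped.
- a[4] agent_id=5 → 2 match(es) in b → 2 row(s).
- a[5] agent_id=NULL → no match; dropped.
Total: 8 rows.

8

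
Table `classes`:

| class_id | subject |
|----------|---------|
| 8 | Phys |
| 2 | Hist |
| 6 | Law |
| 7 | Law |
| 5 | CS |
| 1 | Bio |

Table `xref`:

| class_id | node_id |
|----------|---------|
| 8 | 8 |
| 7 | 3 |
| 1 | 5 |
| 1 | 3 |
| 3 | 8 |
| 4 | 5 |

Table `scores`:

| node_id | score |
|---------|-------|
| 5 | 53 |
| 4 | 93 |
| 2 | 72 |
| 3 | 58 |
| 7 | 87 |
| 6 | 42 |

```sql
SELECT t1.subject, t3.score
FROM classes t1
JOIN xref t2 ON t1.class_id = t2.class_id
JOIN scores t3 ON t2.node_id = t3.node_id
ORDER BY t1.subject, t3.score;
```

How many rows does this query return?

Joins associate left-to-right: classes INNER JOIN xref on class_id gives 4 intermediate row(s).
Then INNER JOIN `scores t3` on node_id: keep only rows whose t2.node_id appears in t3.
Result: 3 row(s).

3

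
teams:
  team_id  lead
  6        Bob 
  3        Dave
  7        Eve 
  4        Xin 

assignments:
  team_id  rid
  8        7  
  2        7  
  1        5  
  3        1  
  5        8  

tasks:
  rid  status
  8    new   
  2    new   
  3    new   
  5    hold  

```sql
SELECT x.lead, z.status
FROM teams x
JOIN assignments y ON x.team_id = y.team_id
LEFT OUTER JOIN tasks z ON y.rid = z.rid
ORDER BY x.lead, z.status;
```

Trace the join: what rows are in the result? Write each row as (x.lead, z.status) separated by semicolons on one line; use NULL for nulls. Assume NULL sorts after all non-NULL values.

Joins associate left-to-right: teams INNER JOIN assignments on team_id gives 1 intermediate row(s).
Then LEFT JOIN `tasks z` on rid: each of those 1 rows is kept; rows whose y.rid has no match in z get NULL for z's columns.

(Dave, NULL)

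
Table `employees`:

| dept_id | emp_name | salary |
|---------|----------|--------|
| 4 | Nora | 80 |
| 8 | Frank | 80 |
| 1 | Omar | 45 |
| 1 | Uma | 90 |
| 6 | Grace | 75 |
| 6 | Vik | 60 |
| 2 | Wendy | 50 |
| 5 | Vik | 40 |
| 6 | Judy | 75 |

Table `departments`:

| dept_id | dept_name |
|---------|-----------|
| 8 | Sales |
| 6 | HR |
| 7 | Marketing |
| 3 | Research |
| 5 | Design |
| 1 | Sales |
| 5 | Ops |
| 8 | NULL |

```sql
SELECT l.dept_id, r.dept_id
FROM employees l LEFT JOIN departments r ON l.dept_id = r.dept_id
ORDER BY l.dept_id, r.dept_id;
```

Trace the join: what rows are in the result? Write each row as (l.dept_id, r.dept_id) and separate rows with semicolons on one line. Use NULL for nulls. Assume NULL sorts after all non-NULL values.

LEFT JOIN keeps every row from `employees`; unmatched rows get NULL for `departments`'s columns.
Matching on l.dept_id = r.dept_id.
Matched pairs: 9; unmatched l rows kept: 2.

(1, 1); (1, 1); (2, NULL); (4, NULL); (5, 5); (5, 5); (6, 6); (6, 6); (6, 6); (8, 8); (8, 8)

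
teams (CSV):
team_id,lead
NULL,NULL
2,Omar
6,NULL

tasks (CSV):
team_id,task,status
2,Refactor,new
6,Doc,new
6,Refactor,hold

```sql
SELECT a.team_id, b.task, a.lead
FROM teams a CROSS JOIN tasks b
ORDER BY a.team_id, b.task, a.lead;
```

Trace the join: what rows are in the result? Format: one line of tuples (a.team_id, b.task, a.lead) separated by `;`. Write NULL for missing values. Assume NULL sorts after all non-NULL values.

(2, Doc, Omar); (2, Refactor, Omar); (2, Refactor, Omar); (6, Doc, NULL); (6, Refactor, NULL); (6, Refactor, NULL); (NULL, Doc, NULL); (NULL, Refactor, NULL); (NULL, Refactor, NULL)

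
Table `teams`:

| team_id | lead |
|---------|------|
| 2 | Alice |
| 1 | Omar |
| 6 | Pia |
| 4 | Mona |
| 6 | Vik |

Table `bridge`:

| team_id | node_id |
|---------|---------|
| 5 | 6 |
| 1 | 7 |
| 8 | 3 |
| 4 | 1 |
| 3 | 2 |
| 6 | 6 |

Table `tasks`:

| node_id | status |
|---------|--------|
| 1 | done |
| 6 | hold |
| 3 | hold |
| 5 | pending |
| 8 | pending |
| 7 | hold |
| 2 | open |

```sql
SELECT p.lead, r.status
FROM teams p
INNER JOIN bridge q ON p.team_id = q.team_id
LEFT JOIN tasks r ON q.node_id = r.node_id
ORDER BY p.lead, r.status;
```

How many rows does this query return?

4

Step 1 — p INNER JOIN q on team_id → 4 row(s).
Then LEFT JOIN `tasks r` on node_id: each of those 4 rows is kept; rows whose q.node_id has no match in r get NULL for r's columns.
Result: 4 row(s).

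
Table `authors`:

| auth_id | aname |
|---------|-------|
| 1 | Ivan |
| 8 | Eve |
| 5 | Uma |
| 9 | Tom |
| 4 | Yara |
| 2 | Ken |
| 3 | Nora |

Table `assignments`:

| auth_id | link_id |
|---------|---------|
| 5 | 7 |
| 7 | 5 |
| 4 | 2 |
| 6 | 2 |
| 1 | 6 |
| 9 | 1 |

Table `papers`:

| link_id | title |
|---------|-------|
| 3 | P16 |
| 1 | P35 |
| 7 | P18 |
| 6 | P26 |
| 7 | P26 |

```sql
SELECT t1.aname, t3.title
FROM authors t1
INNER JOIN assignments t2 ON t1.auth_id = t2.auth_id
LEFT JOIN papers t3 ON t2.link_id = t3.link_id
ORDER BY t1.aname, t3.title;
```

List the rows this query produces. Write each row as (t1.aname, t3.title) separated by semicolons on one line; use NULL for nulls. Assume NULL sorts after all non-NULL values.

Step 1 — t1 INNER JOIN t2 on auth_id → 4 row(s).
Then LEFT JOIN `papers t3` on link_id: each of those 4 rows is kept; rows whose t2.link_id has no match in t3 get NULL for t3's columns.

(Ivan, P26); (Tom, P35); (Uma, P18); (Uma, P26); (Yara, NULL)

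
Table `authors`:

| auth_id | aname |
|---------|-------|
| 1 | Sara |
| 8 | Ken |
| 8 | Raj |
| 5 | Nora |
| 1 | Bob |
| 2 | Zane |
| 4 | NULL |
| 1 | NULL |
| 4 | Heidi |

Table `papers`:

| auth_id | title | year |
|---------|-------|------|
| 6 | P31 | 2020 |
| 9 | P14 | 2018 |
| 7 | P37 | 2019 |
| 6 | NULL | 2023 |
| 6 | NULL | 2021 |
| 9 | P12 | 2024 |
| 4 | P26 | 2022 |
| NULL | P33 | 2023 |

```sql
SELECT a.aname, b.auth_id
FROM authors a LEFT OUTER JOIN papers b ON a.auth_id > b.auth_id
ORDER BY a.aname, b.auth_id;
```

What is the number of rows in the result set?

LEFT JOIN keeps every row from `authors`; unmatched rows get NULL for `papers`'s columns.
Matching on a.auth_id > b.auth_id. A NULL in a compared column never satisfies the condition.
- a row (auth_id=1): no match → kept, b columns NULL.
- a row (auth_id=8): matches 5 b row(s) → 5 output row(s).
- a row (auth_id=8): matches 5 b row(s) → 5 output row(s).
- a row (auth_id=5): matches 1 b row(s) → 1 output row(s).
- a row (auth_id=1): no match → kept, b columns NULL.
- a row (auth_id=2): no match → kept, b columns NULL.
- a row (auth_id=4): no match → kept, b columns NULL.
- a row (auth_id=1): no match → kept, b columns NULL.
- a row (auth_id=4): no match → kept, b columns NULL.
Total: 11 matched + 6 padded = 17 rows.

17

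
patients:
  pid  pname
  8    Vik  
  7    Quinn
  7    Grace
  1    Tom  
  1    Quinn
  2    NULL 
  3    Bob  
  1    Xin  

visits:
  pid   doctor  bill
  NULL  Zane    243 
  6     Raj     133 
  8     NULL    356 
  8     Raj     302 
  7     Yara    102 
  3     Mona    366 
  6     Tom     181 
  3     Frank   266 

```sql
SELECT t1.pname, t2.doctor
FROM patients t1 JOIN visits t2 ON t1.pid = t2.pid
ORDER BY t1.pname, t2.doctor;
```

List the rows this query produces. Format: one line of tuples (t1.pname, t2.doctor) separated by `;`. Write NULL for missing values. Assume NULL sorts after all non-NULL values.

INNER JOIN keeps only pairs where the ON condition holds.
Matching on t1.pid = t2.pid. A NULL in a compared column never satisfies the condition.
Matched pairs: 6.

(Bob, Frank); (Bob, Mona); (Grace, Yara); (Quinn, Yara); (Vik, Raj); (Vik, NULL)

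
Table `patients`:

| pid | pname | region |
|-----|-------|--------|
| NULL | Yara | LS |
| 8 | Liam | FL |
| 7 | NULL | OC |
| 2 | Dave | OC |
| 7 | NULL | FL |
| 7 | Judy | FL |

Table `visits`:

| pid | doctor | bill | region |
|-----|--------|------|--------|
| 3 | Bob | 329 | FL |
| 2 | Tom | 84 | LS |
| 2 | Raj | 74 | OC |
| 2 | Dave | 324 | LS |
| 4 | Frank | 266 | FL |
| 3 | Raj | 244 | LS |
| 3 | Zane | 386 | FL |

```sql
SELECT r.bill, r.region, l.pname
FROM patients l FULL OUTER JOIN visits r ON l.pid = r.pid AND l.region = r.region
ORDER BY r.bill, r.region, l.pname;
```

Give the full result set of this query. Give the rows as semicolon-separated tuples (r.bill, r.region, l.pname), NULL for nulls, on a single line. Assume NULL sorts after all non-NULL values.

FULL OUTER JOIN keeps every row from both sides; unmatched rows get NULL for the other side's columns.
Matching on l.pid = r.pid AND l.region = r.region. A NULL in a compared column never satisfies the condition.
Matched pairs: 1; unmatched l rows kept: 5; unmatched r rows kept: 6.

(74, OC, Dave); (84, LS, NULL); (244, LS, NULL); (266, FL, NULL); (324, LS, NULL); (329, FL, NULL); (386, FL, NULL); (NULL, NULL, Judy); (NULL, NULL, Liam); (NULL, NULL, Yara); (NULL, NULL, NULL); (NULL, NULL, NULL)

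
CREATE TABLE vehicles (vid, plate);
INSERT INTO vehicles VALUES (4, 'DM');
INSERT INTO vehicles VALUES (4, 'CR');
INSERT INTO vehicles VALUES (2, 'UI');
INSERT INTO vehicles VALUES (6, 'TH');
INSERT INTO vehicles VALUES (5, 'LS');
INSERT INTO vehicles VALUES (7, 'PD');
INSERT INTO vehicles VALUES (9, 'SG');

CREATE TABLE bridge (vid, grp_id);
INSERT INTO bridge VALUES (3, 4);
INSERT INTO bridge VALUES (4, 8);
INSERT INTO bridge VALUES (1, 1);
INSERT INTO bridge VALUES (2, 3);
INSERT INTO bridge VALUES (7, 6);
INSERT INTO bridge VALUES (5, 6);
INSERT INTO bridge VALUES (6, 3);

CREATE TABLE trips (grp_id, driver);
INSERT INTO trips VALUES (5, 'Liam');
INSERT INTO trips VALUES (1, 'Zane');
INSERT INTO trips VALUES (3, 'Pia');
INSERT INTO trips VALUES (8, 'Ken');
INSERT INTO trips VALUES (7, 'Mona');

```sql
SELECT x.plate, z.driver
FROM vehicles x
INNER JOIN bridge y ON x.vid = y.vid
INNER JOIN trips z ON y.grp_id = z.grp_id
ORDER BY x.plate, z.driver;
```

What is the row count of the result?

4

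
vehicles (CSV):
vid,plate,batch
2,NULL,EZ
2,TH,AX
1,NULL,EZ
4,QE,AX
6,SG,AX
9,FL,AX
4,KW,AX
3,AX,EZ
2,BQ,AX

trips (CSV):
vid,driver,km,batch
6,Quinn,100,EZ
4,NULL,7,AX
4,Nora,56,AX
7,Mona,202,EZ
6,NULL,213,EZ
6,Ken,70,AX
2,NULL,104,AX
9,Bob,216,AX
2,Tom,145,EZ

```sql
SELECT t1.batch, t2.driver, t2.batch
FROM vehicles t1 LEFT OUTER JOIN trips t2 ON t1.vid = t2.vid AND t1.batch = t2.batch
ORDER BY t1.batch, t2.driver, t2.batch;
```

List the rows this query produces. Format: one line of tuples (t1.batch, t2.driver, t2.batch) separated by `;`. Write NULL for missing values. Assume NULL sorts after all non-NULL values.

(AX, Bob, AX); (AX, Ken, AX); (AX, Nora, AX); (AX, Nora, AX); (AX, NULL, AX); (AX, NULL, AX); (AX, NULL, AX); (AX, NULL, AX); (EZ, Tom, EZ); (EZ, NULL, NULL); (EZ, NULL, NULL)

LEFT JOIN keeps every row from `vehicles`; unmatched rows get NULL for `trips`'s columns.
Matching on t1.vid = t2.vid AND t1.batch = t2.batch.
- vid=2, batch=EZ: 1 matching t2 row(s), so 1 row(s) emitted.
- vid=2, batch=AX: 1 matching t2 row(s), so 1 row(s) emitted.
- vid=1, batch=EZ: no t2 row matches, row kept with t2 columns NULL.
- vid=4, batch=AX: 2 matching t2 row(s), so 2 row(s) emitted.
- vid=6, batch=AX: 1 matching t2 row(s), so 1 row(s) emitted.
- vid=9, batch=AX: 1 matching t2 row(s), so 1 row(s) emitted.
- vid=4, batch=AX: 2 matching t2 row(s), so 2 row(s) emitted.
- vid=3, batch=EZ: no t2 row matches, row kept with t2 columns NULL.
- vid=2, batch=AX: 1 matching t2 row(s), so 1 row(s) emitted.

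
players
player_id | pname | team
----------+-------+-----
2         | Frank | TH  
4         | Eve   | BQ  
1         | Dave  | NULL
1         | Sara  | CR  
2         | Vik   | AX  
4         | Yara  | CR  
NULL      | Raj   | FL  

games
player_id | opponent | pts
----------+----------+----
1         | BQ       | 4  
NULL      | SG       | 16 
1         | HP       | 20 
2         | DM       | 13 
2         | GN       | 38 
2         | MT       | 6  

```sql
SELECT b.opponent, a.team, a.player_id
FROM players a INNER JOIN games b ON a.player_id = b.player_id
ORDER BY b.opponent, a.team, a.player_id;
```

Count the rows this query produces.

10

INNER JOIN keeps only pairs where the ON condition holds.
Matching on a.player_id = b.player_id. A NULL in a compared column never satisfies the condition.
- player_id=2: 3 matching b row(s), so 3 row(s) emitted.
- player_id=4: no matching b row, dropped.
- player_id=1: 2 matching b row(s), so 2 row(s) emitted.
- player_id=1: 2 matching b row(s), so 2 row(s) emitted.
- player_id=2: 3 matching b row(s), so 3 row(s) emitted.
- player_id=4: no matching b row, dropped.
- player_id=NULL: no matching b row, dropped.
Total: 10 rows.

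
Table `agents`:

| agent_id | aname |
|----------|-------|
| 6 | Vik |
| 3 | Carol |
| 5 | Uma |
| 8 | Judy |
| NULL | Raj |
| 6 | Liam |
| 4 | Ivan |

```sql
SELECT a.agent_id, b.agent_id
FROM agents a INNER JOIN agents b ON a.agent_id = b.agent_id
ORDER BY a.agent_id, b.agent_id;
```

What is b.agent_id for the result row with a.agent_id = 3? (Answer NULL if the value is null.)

INNER JOIN keeps only pairs where the ON condition holds.
Matching on a.agent_id = b.agent_id. A NULL in a compared column never satisfies the condition.
Matched pairs: 8.

3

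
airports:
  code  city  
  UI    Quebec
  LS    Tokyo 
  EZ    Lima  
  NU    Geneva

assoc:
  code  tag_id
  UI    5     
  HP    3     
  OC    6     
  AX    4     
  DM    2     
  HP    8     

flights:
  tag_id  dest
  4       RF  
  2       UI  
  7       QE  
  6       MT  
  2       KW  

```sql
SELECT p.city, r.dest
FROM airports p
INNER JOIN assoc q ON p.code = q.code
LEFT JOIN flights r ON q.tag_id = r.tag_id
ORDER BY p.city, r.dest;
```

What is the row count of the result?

1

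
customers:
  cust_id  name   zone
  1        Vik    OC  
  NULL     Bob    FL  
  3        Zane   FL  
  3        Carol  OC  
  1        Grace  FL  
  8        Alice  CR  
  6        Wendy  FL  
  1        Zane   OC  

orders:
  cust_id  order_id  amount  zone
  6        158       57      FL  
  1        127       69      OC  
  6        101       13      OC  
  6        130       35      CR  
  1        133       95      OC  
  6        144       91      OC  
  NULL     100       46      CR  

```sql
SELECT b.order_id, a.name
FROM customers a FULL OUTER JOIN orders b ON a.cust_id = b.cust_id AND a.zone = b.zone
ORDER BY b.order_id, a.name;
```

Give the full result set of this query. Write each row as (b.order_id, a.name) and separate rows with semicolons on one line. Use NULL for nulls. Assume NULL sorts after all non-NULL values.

FULL OUTER JOIN keeps every row from both sides; unmatched rows get NULL for the other side's columns.
Matching on a.cust_id = b.cust_id AND a.zone = b.zone. A NULL in a compared column never satisfies the condition.
- a (cust_id=1, zone=OC) pairs with 2 row(s) of b.
- a (cust_id=NULL, zone=FL) has no partner → padded with NULL.
- a (cust_id=3, zone=FL) has no partner → padded with NULL.
- a (cust_id=3, zone=OC) has no partner → padded with NULL.
- a (cust_id=1, zone=FL) has no partner → padded with NULL.
- a (cust_id=8, zone=CR) has no partner → padded with NULL.
- a (cust_id=6, zone=FL) pairs with 1 row(s) of b.
- a (cust_id=1, zone=OC) pairs with 2 row(s) of b.
- 4 b row(s) had no a match → kept, a columns NULL.

(100, NULL); (101, NULL); (127, Vik); (127, Zane); (130, NULL); (133, Vik); (133, Zane); (144, NULL); (158, Wendy); (NULL, Alice); (NULL, Bob); (NULL, Carol); (NULL, Grace); (NULL, Zane)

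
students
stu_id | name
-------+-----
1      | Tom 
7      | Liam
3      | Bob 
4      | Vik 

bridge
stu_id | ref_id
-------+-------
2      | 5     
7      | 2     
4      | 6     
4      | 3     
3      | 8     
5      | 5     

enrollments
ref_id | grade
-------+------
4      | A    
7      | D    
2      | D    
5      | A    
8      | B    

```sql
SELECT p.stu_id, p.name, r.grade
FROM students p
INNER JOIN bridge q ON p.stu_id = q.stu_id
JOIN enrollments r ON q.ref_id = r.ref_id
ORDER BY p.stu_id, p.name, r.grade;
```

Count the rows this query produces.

2

Step 1 — p INNER JOIN q on stu_id → 4 row(s).
Then INNER JOIN `enrollments r` on ref_id: keep only rows whose q.ref_id appears in r.
Result: 2 row(s).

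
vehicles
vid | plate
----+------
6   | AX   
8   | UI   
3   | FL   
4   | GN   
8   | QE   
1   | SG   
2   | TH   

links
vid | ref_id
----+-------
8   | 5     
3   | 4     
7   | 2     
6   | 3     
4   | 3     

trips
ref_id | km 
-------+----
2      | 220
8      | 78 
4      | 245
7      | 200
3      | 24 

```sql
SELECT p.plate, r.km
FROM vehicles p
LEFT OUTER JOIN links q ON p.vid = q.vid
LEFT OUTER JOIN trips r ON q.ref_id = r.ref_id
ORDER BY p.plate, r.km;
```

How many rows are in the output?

7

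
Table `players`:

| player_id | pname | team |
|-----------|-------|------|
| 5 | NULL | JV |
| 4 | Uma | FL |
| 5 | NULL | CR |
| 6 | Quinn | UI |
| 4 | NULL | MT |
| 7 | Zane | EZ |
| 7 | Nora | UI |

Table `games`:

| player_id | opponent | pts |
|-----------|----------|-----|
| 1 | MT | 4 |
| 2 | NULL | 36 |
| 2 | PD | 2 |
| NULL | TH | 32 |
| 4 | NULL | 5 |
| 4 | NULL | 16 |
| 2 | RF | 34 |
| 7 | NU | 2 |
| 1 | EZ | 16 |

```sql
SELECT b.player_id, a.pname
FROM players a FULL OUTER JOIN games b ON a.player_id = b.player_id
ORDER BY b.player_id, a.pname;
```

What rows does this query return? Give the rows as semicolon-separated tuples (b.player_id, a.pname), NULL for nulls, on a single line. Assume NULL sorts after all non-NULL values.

(1, NULL); (1, NULL); (2, NULL); (2, NULL); (2, NULL); (4, Uma); (4, Uma); (4, NULL); (4, NULL); (7, Nora); (7, Zane); (NULL, Quinn); (NULL, NULL); (NULL, NULL); (NULL, NULL)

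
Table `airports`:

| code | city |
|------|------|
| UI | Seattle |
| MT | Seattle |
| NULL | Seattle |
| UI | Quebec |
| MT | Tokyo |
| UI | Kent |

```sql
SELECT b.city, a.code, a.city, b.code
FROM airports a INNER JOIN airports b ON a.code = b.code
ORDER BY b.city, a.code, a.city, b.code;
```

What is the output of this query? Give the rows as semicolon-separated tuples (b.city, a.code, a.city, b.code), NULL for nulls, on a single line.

(Kent, UI, Kent, UI); (Kent, UI, Quebec, UI); (Kent, UI, Seattle, UI); (Quebec, UI, Kent, UI); (Quebec, UI, Quebec, UI); (Quebec, UI, Seattle, UI); (Seattle, MT, Seattle, MT); (Seattle, MT, Tokyo, MT); (Seattle, UI, Kent, UI); (Seattle, UI, Quebec, UI); (Seattle, UI, Seattle, UI); (Tokyo, MT, Seattle, MT); (Tokyo, MT, Tokyo, MT)

INNER JOIN keeps only pairs where the ON condition holds.
Matching on a.code = b.code. A NULL in a compared column never satisfies the condition.
- a row (code=UI): matches 3 b row(s) → 3 output row(s).
- a row (code=MT): matches 2 b row(s) → 2 output row(s).
- a row (code=NULL): no match → dropped.
- a row (code=UI): matches 3 b row(s) → 3 output row(s).
- a row (code=MT): matches 2 b row(s) → 2 output row(s).
- a row (code=UI): matches 3 b row(s) → 3 output row(s).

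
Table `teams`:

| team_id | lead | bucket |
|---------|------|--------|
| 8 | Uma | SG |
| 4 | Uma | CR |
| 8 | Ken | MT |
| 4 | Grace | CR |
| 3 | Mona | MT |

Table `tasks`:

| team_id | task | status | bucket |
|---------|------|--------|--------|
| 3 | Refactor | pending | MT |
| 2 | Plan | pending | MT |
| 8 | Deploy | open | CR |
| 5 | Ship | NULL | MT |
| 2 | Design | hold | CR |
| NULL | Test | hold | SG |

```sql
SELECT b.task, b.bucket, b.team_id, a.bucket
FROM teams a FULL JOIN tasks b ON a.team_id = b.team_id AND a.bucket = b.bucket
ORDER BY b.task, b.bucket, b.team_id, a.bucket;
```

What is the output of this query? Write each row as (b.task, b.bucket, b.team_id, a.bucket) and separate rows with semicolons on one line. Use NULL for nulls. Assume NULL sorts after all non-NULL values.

(Deploy, CR, 8, NULL); (Design, CR, 2, NULL); (Plan, MT, 2, NULL); (Refactor, MT, 3, MT); (Ship, MT, 5, NULL); (Test, SG, NULL, NULL); (NULL, NULL, NULL, CR); (NULL, NULL, NULL, CR); (NULL, NULL, NULL, MT); (NULL, NULL, NULL, SG)

FULL OUTER JOIN keeps every row from both sides; unmatched rows get NULL for the other side's columns.
Matching on a.team_id = b.team_id AND a.bucket = b.bucket. A NULL in a compared column never satisfies the condition.
- a (team_id=8, bucket=SG) has no partner → padded with NULL.
- a (team_id=4, bucket=CR) has no partner → padded with NULL.
- a (team_id=8, bucket=MT) has no partner → padded with NULL.
- a (team_id=4, bucket=CR) has no partner → padded with NULL.
- a (team_id=3, bucket=MT) pairs with 1 row(s) of b.
- 5 row(s) from b found no a partner → padded with NULL.
After projecting and ordering:
b.task | b.bucket | b.team_id | a.bucket
Deploy | CR | 8 | NULL
Design | CR | 2 | NULL
Plan | MT | 2 | NULL
Refactor | MT | 3 | MT
Ship | MT | 5 | NULL
Test | SG | NULL | NULL
NULL | NULL | NULL | CR
NULL | NULL | NULL | CR
NULL | NULL | NULL | MT
NULL | NULL | NULL | SG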